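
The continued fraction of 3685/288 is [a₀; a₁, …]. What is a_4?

3685 = 12·288 + 229   →  a_0 = 12
288 = 1·229 + 59   →  a_1 = 1
229 = 3·59 + 52   →  a_2 = 3
59 = 1·52 + 7   →  a_3 = 1
52 = 7·7 + 3   →  a_4 = 7

7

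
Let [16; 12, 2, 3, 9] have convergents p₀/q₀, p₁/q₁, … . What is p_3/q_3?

1399/87

Using pₖ = aₖpₖ₋₁ + pₖ₋₂, qₖ = aₖqₖ₋₁ + qₖ₋₂ (with p₋₁=1, p₋₂=0, q₋₁=0, q₋₂=1):
  k=0: a=16, p=16, q=1
  k=1: a=12, p=193, q=12
  k=2: a=2, p=402, q=25
  k=3: a=3, p=1399, q=87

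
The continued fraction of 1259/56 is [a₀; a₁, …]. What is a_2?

1259 = 22·56 + 27   →  a_0 = 22
56 = 2·27 + 2   →  a_1 = 2
27 = 13·2 + 1   →  a_2 = 13

13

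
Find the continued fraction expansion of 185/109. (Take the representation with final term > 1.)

[1; 1, 2, 3, 3, 3]

185 = 1·109 + 76
109 = 1·76 + 33
76 = 2·33 + 10
33 = 3·10 + 3
10 = 3·3 + 1
3 = 3·1 + 0  (stop)
So 185/109 = [1; 1, 2, 3, 3, 3].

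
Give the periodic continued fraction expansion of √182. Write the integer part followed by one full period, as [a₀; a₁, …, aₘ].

a₀ = ⌊√182⌋ = 13.

[13; 2, 26]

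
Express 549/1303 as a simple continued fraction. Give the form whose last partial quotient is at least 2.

[0; 2, 2, 1, 2, 9, 2, 3]

549 = 0×1303 + 549
1303 = 2×549 + 205
549 = 2×205 + 139
205 = 1×139 + 66
139 = 2×66 + 7
66 = 9×7 + 3
7 = 2×3 + 1
3 = 3×1 + 0  (stop)
So 549/1303 = [0; 2, 2, 1, 2, 9, 2, 3].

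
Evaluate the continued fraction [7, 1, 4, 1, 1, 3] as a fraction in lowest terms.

305/39

Fold from the inside: start with 3/1.
  1 + 1/3 = 4/3
  1 + 3/4 = 7/4
  4 + 4/7 = 32/7
  1 + 7/32 = 39/32
  7 + 32/39 = 305/39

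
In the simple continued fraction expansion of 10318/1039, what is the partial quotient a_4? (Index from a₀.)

3

10318 = 9·1039 + 967   →  a_0 = 9
1039 = 1·967 + 72   →  a_1 = 1
967 = 13·72 + 31   →  a_2 = 13
72 = 2·31 + 10   →  a_3 = 2
31 = 3·10 + 1   →  a_4 = 3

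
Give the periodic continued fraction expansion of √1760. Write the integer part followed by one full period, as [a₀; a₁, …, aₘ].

[41; 1, 19, 1, 82]

a₀ = ⌊√1760⌋ = 41.
With m₀=0, d₀=1 and mₖ₊₁ = dₖaₖ − mₖ, dₖ₊₁ = (n − mₖ₊₁²)/dₖ, aₖ₊₁ = ⌊(a₀+mₖ₊₁)/dₖ₊₁⌋:
  k=1: m=41, d=79, a=1
  k=2: m=38, d=4, a=19
  k=3: m=38, d=79, a=1
  k=4: m=41, d=1, a=82
d=1 and a=2a₀=82 at k=4, so the next step gives (m, d) = (41, 79) again — its k=1 value — and the period has length 4.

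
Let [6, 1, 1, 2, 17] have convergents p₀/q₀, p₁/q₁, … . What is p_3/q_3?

33/5

Using pₖ = aₖpₖ₋₁ + pₖ₋₂, qₖ = aₖqₖ₋₁ + qₖ₋₂ (with p₋₁=1, p₋₂=0, q₋₁=0, q₋₂=1):
  k=0: a=6, p=6, q=1
  k=1: a=1, p=7, q=1
  k=2: a=1, p=13, q=2
  k=3: a=2, p=33, q=5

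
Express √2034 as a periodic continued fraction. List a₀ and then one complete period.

[45; 10, 90]

a₀ = ⌊√2034⌋ = 45.
With m₀=0, d₀=1 and mₖ₊₁ = dₖaₖ − mₖ, dₖ₊₁ = (n − mₖ₊₁²)/dₖ, aₖ₊₁ = ⌊(a₀+mₖ₊₁)/dₖ₊₁⌋:
  k=1: m=45, d=9, a=10
  k=2: m=45, d=1, a=90
d=1 and a=2a₀=90 at k=2, so the next step gives (m, d) = (45, 9) again — its k=1 value — and the period has length 2.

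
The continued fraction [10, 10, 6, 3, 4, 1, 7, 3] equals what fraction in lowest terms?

Fold from the inside: start with 3/1.
  7 + 1/3 = 22/3
  1 + 3/22 = 25/22
  4 + 22/25 = 122/25
  3 + 25/122 = 391/122
  6 + 122/391 = 2468/391
  10 + 391/2468 = 25071/2468
  10 + 2468/25071 = 253178/25071

253178/25071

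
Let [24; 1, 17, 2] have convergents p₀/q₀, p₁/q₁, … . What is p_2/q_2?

Using pₖ = aₖpₖ₋₁ + pₖ₋₂, qₖ = aₖqₖ₋₁ + qₖ₋₂ (with p₋₁=1, p₋₂=0, q₋₁=0, q₋₂=1):
  k=0: a=24, p=24, q=1
  k=1: a=1, p=25, q=1
  k=2: a=17, p=449, q=18

449/18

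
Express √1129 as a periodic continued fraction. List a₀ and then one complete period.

[33; 1, 1, 1, 1, 66]

a₀ = ⌊√1129⌋ = 33.
With m₀=0, d₀=1 and mₖ₊₁ = dₖaₖ − mₖ, dₖ₊₁ = (n − mₖ₊₁²)/dₖ, aₖ₊₁ = ⌊(a₀+mₖ₊₁)/dₖ₊₁⌋:
  k=1: m=33, d=40, a=1
  k=2: m=7, d=27, a=1
  k=3: m=20, d=27, a=1
  k=4: m=7, d=40, a=1
  k=5: m=33, d=1, a=66
d=1 and a=2a₀=66 at k=5, so the next step gives (m, d) = (33, 40) again — its k=1 value — and the period has length 5.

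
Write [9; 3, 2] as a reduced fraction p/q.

65/7

Fold from the inside: start with 2/1.
  3 + 1/2 = 7/2
  9 + 2/7 = 65/7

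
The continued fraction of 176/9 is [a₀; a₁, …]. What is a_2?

176 = 19·9 + 5   →  a_0 = 19
9 = 1·5 + 4   →  a_1 = 1
5 = 1·4 + 1   →  a_2 = 1

1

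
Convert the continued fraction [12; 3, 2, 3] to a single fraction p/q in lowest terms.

295/24

Using pₖ = aₖpₖ₋₁ + pₖ₋₂ and qₖ = aₖqₖ₋₁ + qₖ₋₂:
  k=0: a=12, p=12, q=1
  k=1: a=3, p=37, q=3
  k=2: a=2, p=86, q=7
  k=3: a=3, p=295, q=24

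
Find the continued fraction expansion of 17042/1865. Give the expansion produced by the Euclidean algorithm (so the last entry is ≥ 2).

[9; 7, 3, 1, 8, 2, 3]

17042 = 9×1865 + 257
1865 = 7×257 + 66
257 = 3×66 + 59
66 = 1×59 + 7
59 = 8×7 + 3
7 = 2×3 + 1
3 = 3×1 + 0  (stop)
So 17042/1865 = [9; 7, 3, 1, 8, 2, 3].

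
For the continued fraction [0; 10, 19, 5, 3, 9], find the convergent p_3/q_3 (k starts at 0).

Using pₖ = aₖpₖ₋₁ + pₖ₋₂, qₖ = aₖqₖ₋₁ + qₖ₋₂ (with p₋₁=1, p₋₂=0, q₋₁=0, q₋₂=1):
  k=0: a=0, p=0, q=1
  k=1: a=10, p=1, q=10
  k=2: a=19, p=19, q=191
  k=3: a=5, p=96, q=965

96/965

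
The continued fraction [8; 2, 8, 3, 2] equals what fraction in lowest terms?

Using pₖ = aₖpₖ₋₁ + pₖ₋₂ and qₖ = aₖqₖ₋₁ + qₖ₋₂:
  k=0: a=8, p=8, q=1
  k=1: a=2, p=17, q=2
  k=2: a=8, p=144, q=17
  k=3: a=3, p=449, q=53
  k=4: a=2, p=1042, q=123

1042/123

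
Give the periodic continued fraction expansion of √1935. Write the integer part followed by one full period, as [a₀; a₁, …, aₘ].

a₀ = ⌊√1935⌋ = 43.
With m₀=0, d₀=1 and mₖ₊₁ = dₖaₖ − mₖ, dₖ₊₁ = (n − mₖ₊₁²)/dₖ, aₖ₊₁ = ⌊(a₀+mₖ₊₁)/dₖ₊₁⌋:
  k=1: m=43, d=86, a=1
  k=2: m=43, d=1, a=86
d=1 and a=2a₀=86 at k=2, so the next step gives (m, d) = (43, 86) again — its k=1 value — and the period has length 2.

[43; 1, 86]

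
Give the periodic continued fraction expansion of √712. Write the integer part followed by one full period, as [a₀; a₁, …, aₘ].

[26; 1, 2, 6, 2, 1, 52]

a₀ = ⌊√712⌋ = 26.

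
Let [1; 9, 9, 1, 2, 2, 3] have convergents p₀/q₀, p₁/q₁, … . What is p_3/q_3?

101/91

Using pₖ = aₖpₖ₋₁ + pₖ₋₂, qₖ = aₖqₖ₋₁ + qₖ₋₂ (with p₋₁=1, p₋₂=0, q₋₁=0, q₋₂=1):
  k=0: a=1, p=1, q=1
  k=1: a=9, p=10, q=9
  k=2: a=9, p=91, q=82
  k=3: a=1, p=101, q=91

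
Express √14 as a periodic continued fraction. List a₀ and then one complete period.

a₀ = ⌊√14⌋ = 3.

[3; 1, 2, 1, 6]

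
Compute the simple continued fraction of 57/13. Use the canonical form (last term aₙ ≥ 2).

57 = 4*13 + 5
13 = 2*5 + 3
5 = 1*3 + 2
3 = 1*2 + 1
2 = 2*1 + 0  (stop)
So 57/13 = [4; 2, 1, 1, 2].

[4; 2, 1, 1, 2]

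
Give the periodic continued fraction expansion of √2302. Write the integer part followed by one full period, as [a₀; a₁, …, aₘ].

a₀ = ⌊√2302⌋ = 47.
With m₀=0, d₀=1 and mₖ₊₁ = dₖaₖ − mₖ, dₖ₊₁ = (n − mₖ₊₁²)/dₖ, aₖ₊₁ = ⌊(a₀+mₖ₊₁)/dₖ₊₁⌋:
  k=1: m=47, d=93, a=1
  k=2: m=46, d=2, a=46
  k=3: m=46, d=93, a=1
  k=4: m=47, d=1, a=94
d=1 and a=2a₀=94 at k=4, so the next step gives (m, d) = (47, 93) again — its k=1 value — and the period has length 4.

[47; 1, 46, 1, 94]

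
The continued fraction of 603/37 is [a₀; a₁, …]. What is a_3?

603 = 16·37 + 11   →  a_0 = 16
37 = 3·11 + 4   →  a_1 = 3
11 = 2·4 + 3   →  a_2 = 2
4 = 1·3 + 1   →  a_3 = 1

1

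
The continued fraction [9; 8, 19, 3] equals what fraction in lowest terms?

4261/467

Using pₖ = aₖpₖ₋₁ + pₖ₋₂ and qₖ = aₖqₖ₋₁ + qₖ₋₂:
  k=0: a=9, p=9, q=1
  k=1: a=8, p=73, q=8
  k=2: a=19, p=1396, q=153
  k=3: a=3, p=4261, q=467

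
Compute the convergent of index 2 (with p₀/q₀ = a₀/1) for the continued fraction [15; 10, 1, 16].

Using pₖ = aₖpₖ₋₁ + pₖ₋₂, qₖ = aₖqₖ₋₁ + qₖ₋₂ (with p₋₁=1, p₋₂=0, q₋₁=0, q₋₂=1):
  k=0: a=15, p=15, q=1
  k=1: a=10, p=151, q=10
  k=2: a=1, p=166, q=11

166/11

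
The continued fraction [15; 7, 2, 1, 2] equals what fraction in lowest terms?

Using pₖ = aₖpₖ₋₁ + pₖ₋₂ and qₖ = aₖqₖ₋₁ + qₖ₋₂:
  k=0: a=15, p=15, q=1
  k=1: a=7, p=106, q=7
  k=2: a=2, p=227, q=15
  k=3: a=1, p=333, q=22
  k=4: a=2, p=893, q=59

893/59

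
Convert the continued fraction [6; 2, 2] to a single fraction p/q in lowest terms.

Fold from the inside: start with 2/1.
  2 + 1/2 = 5/2
  6 + 2/5 = 32/5

32/5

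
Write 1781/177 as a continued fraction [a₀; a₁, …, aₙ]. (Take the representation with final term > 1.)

[10; 16, 11]

1781 = 10×177 + 11
177 = 16×11 + 1
11 = 11×1 + 0  (stop)
So 1781/177 = [10; 16, 11].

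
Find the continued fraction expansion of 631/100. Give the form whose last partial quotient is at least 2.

[6; 3, 4, 2, 3]

631 = 6×100 + 31
100 = 3×31 + 7
31 = 4×7 + 3
7 = 2×3 + 1
3 = 3×1 + 0  (stop)
So 631/100 = [6; 3, 4, 2, 3].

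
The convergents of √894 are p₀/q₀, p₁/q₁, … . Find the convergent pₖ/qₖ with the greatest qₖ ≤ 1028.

17910/599

√894 = [29; 1, 8, 1, 58, …] (period length 4).
Convergents:
  p_0/q_0 = 29/1
  p_1/q_1 = 30/1
  p_2/q_2 = 269/9
  p_3/q_3 = 299/10
  p_4/q_4 = 17611/589
  p_5/q_5 = 17910/599
  p_6/q_6 = 160891/5381
q_5 = 599 ≤ 1028 < 5381 = q_6, so the answer is 17910/599.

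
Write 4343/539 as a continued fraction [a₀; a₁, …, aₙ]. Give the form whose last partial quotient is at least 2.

4343 = 8·539 + 31
539 = 17·31 + 12
31 = 2·12 + 7
12 = 1·7 + 5
7 = 1·5 + 2
5 = 2·2 + 1
2 = 2·1 + 0  (stop)
So 4343/539 = [8; 17, 2, 1, 1, 2, 2].

[8; 17, 2, 1, 1, 2, 2]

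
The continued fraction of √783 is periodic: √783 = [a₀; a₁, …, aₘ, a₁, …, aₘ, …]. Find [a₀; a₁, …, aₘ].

a₀ = ⌊√783⌋ = 27.

[27; 1, 54]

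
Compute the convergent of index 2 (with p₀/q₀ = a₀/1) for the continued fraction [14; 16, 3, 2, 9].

689/49

Using pₖ = aₖpₖ₋₁ + pₖ₋₂, qₖ = aₖqₖ₋₁ + qₖ₋₂ (with p₋₁=1, p₋₂=0, q₋₁=0, q₋₂=1):
  k=0: a=14, p=14, q=1
  k=1: a=16, p=225, q=16
  k=2: a=3, p=689, q=49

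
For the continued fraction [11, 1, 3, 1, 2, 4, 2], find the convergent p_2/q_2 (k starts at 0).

47/4

Using pₖ = aₖpₖ₋₁ + pₖ₋₂, qₖ = aₖqₖ₋₁ + qₖ₋₂ (with p₋₁=1, p₋₂=0, q₋₁=0, q₋₂=1):
  k=0: a=11, p=11, q=1
  k=1: a=1, p=12, q=1
  k=2: a=3, p=47, q=4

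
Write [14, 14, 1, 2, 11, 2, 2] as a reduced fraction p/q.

36338/2583

Fold from the inside: start with 2/1.
  2 + 1/2 = 5/2
  11 + 2/5 = 57/5
  2 + 5/57 = 119/57
  1 + 57/119 = 176/119
  14 + 119/176 = 2583/176
  14 + 176/2583 = 36338/2583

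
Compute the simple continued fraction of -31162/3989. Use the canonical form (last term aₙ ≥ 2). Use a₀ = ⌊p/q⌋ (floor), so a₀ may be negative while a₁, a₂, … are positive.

-31162 = -8*3989 + 750
3989 = 5*750 + 239
750 = 3*239 + 33
239 = 7*33 + 8
33 = 4*8 + 1
8 = 8*1 + 0  (stop)
So -31162/3989 = [-8; 5, 3, 7, 4, 8].

[-8; 5, 3, 7, 4, 8]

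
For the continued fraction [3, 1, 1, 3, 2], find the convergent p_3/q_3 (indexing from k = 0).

25/7

Using pₖ = aₖpₖ₋₁ + pₖ₋₂, qₖ = aₖqₖ₋₁ + qₖ₋₂ (with p₋₁=1, p₋₂=0, q₋₁=0, q₋₂=1):
  k=0: a=3, p=3, q=1
  k=1: a=1, p=4, q=1
  k=2: a=1, p=7, q=2
  k=3: a=3, p=25, q=7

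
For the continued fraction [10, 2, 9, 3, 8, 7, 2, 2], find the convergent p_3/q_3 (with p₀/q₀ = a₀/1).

Using pₖ = aₖpₖ₋₁ + pₖ₋₂, qₖ = aₖqₖ₋₁ + qₖ₋₂ (with p₋₁=1, p₋₂=0, q₋₁=0, q₋₂=1):
  k=0: a=10, p=10, q=1
  k=1: a=2, p=21, q=2
  k=2: a=9, p=199, q=19
  k=3: a=3, p=618, q=59

618/59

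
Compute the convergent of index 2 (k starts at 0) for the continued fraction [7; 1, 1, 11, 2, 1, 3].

15/2

Using pₖ = aₖpₖ₋₁ + pₖ₋₂, qₖ = aₖqₖ₋₁ + qₖ₋₂ (with p₋₁=1, p₋₂=0, q₋₁=0, q₋₂=1):
  k=0: a=7, p=7, q=1
  k=1: a=1, p=8, q=1
  k=2: a=1, p=15, q=2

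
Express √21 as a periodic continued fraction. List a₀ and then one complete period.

[4; 1, 1, 2, 1, 1, 8]

a₀ = ⌊√21⌋ = 4.
With m₀=0, d₀=1 and mₖ₊₁ = dₖaₖ − mₖ, dₖ₊₁ = (n − mₖ₊₁²)/dₖ, aₖ₊₁ = ⌊(a₀+mₖ₊₁)/dₖ₊₁⌋:
  k=1: m=4, d=5, a=1
  k=2: m=1, d=4, a=1
  k=3: m=3, d=3, a=2
  k=4: m=3, d=4, a=1
  k=5: m=1, d=5, a=1
  k=6: m=4, d=1, a=8
d=1 and a=2a₀=8 at k=6, so the next step gives (m, d) = (4, 5) again — its k=1 value — and the period has length 6.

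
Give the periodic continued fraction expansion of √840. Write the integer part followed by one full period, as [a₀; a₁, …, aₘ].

a₀ = ⌊√840⌋ = 28.
With m₀=0, d₀=1 and mₖ₊₁ = dₖaₖ − mₖ, dₖ₊₁ = (n − mₖ₊₁²)/dₖ, aₖ₊₁ = ⌊(a₀+mₖ₊₁)/dₖ₊₁⌋:
  k=1: m=28, d=56, a=1
  k=2: m=28, d=1, a=56
d=1 and a=2a₀=56 at k=2, so the next step gives (m, d) = (28, 56) again — its k=1 value — and the period has length 2.

[28; 1, 56]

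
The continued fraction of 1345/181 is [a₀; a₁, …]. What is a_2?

1345 = 7·181 + 78   →  a_0 = 7
181 = 2·78 + 25   →  a_1 = 2
78 = 3·25 + 3   →  a_2 = 3

3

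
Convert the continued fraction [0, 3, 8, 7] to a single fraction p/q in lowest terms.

Using pₖ = aₖpₖ₋₁ + pₖ₋₂ and qₖ = aₖqₖ₋₁ + qₖ₋₂:
  k=0: a=0, p=0, q=1
  k=1: a=3, p=1, q=3
  k=2: a=8, p=8, q=25
  k=3: a=7, p=57, q=178

57/178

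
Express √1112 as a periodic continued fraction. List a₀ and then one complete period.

a₀ = ⌊√1112⌋ = 33.

[33; 2, 1, 7, 1, 2, 66]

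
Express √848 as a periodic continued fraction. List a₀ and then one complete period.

[29; 8, 3, 3, 3, 8, 58]

a₀ = ⌊√848⌋ = 29.
With m₀=0, d₀=1 and mₖ₊₁ = dₖaₖ − mₖ, dₖ₊₁ = (n − mₖ₊₁²)/dₖ, aₖ₊₁ = ⌊(a₀+mₖ₊₁)/dₖ₊₁⌋:
  k=1: m=29, d=7, a=8
  k=2: m=27, d=17, a=3
  k=3: m=24, d=16, a=3
  k=4: m=24, d=17, a=3
  k=5: m=27, d=7, a=8
  k=6: m=29, d=1, a=58
d=1 and a=2a₀=58 at k=6, so the next step gives (m, d) = (29, 7) again — its k=1 value — and the period has length 6.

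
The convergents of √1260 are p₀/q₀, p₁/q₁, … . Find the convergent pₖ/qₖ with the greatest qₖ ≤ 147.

5005/141

√1260 = [35; 2, 70, …] (period length 2).
Convergents:
  p_0/q_0 = 35/1
  p_1/q_1 = 71/2
  p_2/q_2 = 5005/141
  p_3/q_3 = 10081/284
q_2 = 141 ≤ 147 < 284 = q_3, so the answer is 5005/141.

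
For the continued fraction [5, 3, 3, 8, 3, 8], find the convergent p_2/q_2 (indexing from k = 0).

Using pₖ = aₖpₖ₋₁ + pₖ₋₂, qₖ = aₖqₖ₋₁ + qₖ₋₂ (with p₋₁=1, p₋₂=0, q₋₁=0, q₋₂=1):
  k=0: a=5, p=5, q=1
  k=1: a=3, p=16, q=3
  k=2: a=3, p=53, q=10

53/10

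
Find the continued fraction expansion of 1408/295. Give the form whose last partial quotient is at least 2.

1408 = 4·295 + 228
295 = 1·228 + 67
228 = 3·67 + 27
67 = 2·27 + 13
27 = 2·13 + 1
13 = 13·1 + 0  (stop)
So 1408/295 = [4; 1, 3, 2, 2, 13].

[4; 1, 3, 2, 2, 13]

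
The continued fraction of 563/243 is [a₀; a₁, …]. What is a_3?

563 = 2·243 + 77   →  a_0 = 2
243 = 3·77 + 12   →  a_1 = 3
77 = 6·12 + 5   →  a_2 = 6
12 = 2·5 + 2   →  a_3 = 2

2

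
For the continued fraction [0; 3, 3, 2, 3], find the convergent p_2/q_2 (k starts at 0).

Using pₖ = aₖpₖ₋₁ + pₖ₋₂, qₖ = aₖqₖ₋₁ + qₖ₋₂ (with p₋₁=1, p₋₂=0, q₋₁=0, q₋₂=1):
  k=0: a=0, p=0, q=1
  k=1: a=3, p=1, q=3
  k=2: a=3, p=3, q=10

3/10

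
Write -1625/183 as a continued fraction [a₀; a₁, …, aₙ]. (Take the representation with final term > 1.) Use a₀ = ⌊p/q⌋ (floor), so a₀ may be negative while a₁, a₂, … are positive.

[-9; 8, 3, 7]

-1625 = -9·183 + 22
183 = 8·22 + 7
22 = 3·7 + 1
7 = 7·1 + 0  (stop)
So -1625/183 = [-9; 8, 3, 7].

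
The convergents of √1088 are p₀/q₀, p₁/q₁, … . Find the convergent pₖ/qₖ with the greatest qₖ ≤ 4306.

141472/4289

√1088 = [32; 1, 64, …] (period length 2).
Convergents:
  p_0/q_0 = 32/1
  p_1/q_1 = 33/1
  p_2/q_2 = 2144/65
  p_3/q_3 = 2177/66
  p_4/q_4 = 141472/4289
  p_5/q_5 = 143649/4355
q_4 = 4289 ≤ 4306 < 4355 = q_5, so the answer is 141472/4289.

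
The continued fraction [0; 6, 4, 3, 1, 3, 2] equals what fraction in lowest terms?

Fold from the inside: start with 2/1.
  3 + 1/2 = 7/2
  1 + 2/7 = 9/7
  3 + 7/9 = 34/9
  4 + 9/34 = 145/34
  6 + 34/145 = 904/145
  0 + 145/904 = 145/904

145/904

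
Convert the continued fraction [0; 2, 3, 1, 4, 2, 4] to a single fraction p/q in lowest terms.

187/423

Fold from the inside: start with 4/1.
  2 + 1/4 = 9/4
  4 + 4/9 = 40/9
  1 + 9/40 = 49/40
  3 + 40/49 = 187/49
  2 + 49/187 = 423/187
  0 + 187/423 = 187/423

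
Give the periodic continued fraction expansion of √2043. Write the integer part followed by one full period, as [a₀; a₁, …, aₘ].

[45; 5, 90]

a₀ = ⌊√2043⌋ = 45.
With m₀=0, d₀=1 and mₖ₊₁ = dₖaₖ − mₖ, dₖ₊₁ = (n − mₖ₊₁²)/dₖ, aₖ₊₁ = ⌊(a₀+mₖ₊₁)/dₖ₊₁⌋:
  k=1: m=45, d=18, a=5
  k=2: m=45, d=1, a=90
d=1 and a=2a₀=90 at k=2, so the next step gives (m, d) = (45, 18) again — its k=1 value — and the period has length 2.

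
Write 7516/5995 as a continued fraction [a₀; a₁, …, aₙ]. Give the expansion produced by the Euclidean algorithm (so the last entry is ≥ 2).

7516 = 1·5995 + 1521
5995 = 3·1521 + 1432
1521 = 1·1432 + 89
1432 = 16·89 + 8
89 = 11·8 + 1
8 = 8·1 + 0  (stop)
So 7516/5995 = [1; 3, 1, 16, 11, 8].

[1; 3, 1, 16, 11, 8]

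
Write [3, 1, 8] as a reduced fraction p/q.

35/9

Using pₖ = aₖpₖ₋₁ + pₖ₋₂ and qₖ = aₖqₖ₋₁ + qₖ₋₂:
  k=0: a=3, p=3, q=1
  k=1: a=1, p=4, q=1
  k=2: a=8, p=35, q=9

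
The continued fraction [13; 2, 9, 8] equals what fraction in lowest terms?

Using pₖ = aₖpₖ₋₁ + pₖ₋₂ and qₖ = aₖqₖ₋₁ + qₖ₋₂:
  k=0: a=13, p=13, q=1
  k=1: a=2, p=27, q=2
  k=2: a=9, p=256, q=19
  k=3: a=8, p=2075, q=154

2075/154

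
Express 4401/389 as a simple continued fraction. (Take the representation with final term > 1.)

4401 = 11*389 + 122
389 = 3*122 + 23
122 = 5*23 + 7
23 = 3*7 + 2
7 = 3*2 + 1
2 = 2*1 + 0  (stop)
So 4401/389 = [11; 3, 5, 3, 3, 2].

[11; 3, 5, 3, 3, 2]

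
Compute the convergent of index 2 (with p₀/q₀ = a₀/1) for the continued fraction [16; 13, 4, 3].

852/53

Using pₖ = aₖpₖ₋₁ + pₖ₋₂, qₖ = aₖqₖ₋₁ + qₖ₋₂ (with p₋₁=1, p₋₂=0, q₋₁=0, q₋₂=1):
  k=0: a=16, p=16, q=1
  k=1: a=13, p=209, q=13
  k=2: a=4, p=852, q=53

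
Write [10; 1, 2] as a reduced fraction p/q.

32/3

Fold from the inside: start with 2/1.
  1 + 1/2 = 3/2
  10 + 2/3 = 32/3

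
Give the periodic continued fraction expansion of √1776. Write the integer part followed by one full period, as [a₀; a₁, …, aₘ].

[42; 7, 84]

a₀ = ⌊√1776⌋ = 42.
With m₀=0, d₀=1 and mₖ₊₁ = dₖaₖ − mₖ, dₖ₊₁ = (n − mₖ₊₁²)/dₖ, aₖ₊₁ = ⌊(a₀+mₖ₊₁)/dₖ₊₁⌋:
  k=1: m=42, d=12, a=7
  k=2: m=42, d=1, a=84
d=1 and a=2a₀=84 at k=2, so the next step gives (m, d) = (42, 12) again — its k=1 value — and the period has length 2.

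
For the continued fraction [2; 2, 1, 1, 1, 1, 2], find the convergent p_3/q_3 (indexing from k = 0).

Using pₖ = aₖpₖ₋₁ + pₖ₋₂, qₖ = aₖqₖ₋₁ + qₖ₋₂ (with p₋₁=1, p₋₂=0, q₋₁=0, q₋₂=1):
  k=0: a=2, p=2, q=1
  k=1: a=2, p=5, q=2
  k=2: a=1, p=7, q=3
  k=3: a=1, p=12, q=5

12/5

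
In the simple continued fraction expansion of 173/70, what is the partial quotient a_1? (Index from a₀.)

173 = 2·70 + 33   →  a_0 = 2
70 = 2·33 + 4   →  a_1 = 2

2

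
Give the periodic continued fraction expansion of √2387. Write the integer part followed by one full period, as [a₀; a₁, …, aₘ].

[48; 1, 5, 1, 96]

a₀ = ⌊√2387⌋ = 48.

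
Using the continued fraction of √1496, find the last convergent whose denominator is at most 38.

1083/28

√1496 = [38; 1, 2, 9, 2, 1, 76, …] (period length 6).
Convergents:
  p_0/q_0 = 38/1
  p_1/q_1 = 39/1
  p_2/q_2 = 116/3
  p_3/q_3 = 1083/28
  p_4/q_4 = 2282/59
q_3 = 28 ≤ 38 < 59 = q_4, so the answer is 1083/28.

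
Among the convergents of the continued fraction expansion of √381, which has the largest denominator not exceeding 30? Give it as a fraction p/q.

√381 = [19; 1, 1, 12, 1, 1, 38, …] (period length 6).
Convergents:
  p_0/q_0 = 19/1
  p_1/q_1 = 20/1
  p_2/q_2 = 39/2
  p_3/q_3 = 488/25
  p_4/q_4 = 527/27
  p_5/q_5 = 1015/52
q_4 = 27 ≤ 30 < 52 = q_5, so the answer is 527/27.

527/27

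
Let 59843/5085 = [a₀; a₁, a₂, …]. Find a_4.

8

59843 = 11·5085 + 3908   →  a_0 = 11
5085 = 1·3908 + 1177   →  a_1 = 1
3908 = 3·1177 + 377   →  a_2 = 3
1177 = 3·377 + 46   →  a_3 = 3
377 = 8·46 + 9   →  a_4 = 8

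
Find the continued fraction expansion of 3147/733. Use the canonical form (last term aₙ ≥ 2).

[4; 3, 2, 2, 3, 1, 9]

3147 = 4·733 + 215
733 = 3·215 + 88
215 = 2·88 + 39
88 = 2·39 + 10
39 = 3·10 + 9
10 = 1·9 + 1
9 = 9·1 + 0  (stop)
So 3147/733 = [4; 3, 2, 2, 3, 1, 9].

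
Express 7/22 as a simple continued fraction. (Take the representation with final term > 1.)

[0; 3, 7]

7 = 0·22 + 7
22 = 3·7 + 1
7 = 7·1 + 0  (stop)
So 7/22 = [0; 3, 7].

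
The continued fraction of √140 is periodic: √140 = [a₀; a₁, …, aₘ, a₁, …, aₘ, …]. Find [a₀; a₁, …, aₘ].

a₀ = ⌊√140⌋ = 11.
With m₀=0, d₀=1 and mₖ₊₁ = dₖaₖ − mₖ, dₖ₊₁ = (n − mₖ₊₁²)/dₖ, aₖ₊₁ = ⌊(a₀+mₖ₊₁)/dₖ₊₁⌋:
  k=1: m=11, d=19, a=1
  k=2: m=8, d=4, a=4
  k=3: m=8, d=19, a=1
  k=4: m=11, d=1, a=22
d=1 and a=2a₀=22 at k=4, so the next step gives (m, d) = (11, 19) again — its k=1 value — and the period has length 4.

[11; 1, 4, 1, 22]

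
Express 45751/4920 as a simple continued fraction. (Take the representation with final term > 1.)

[9; 3, 2, 1, 9, 7, 7]

45751 = 9*4920 + 1471
4920 = 3*1471 + 507
1471 = 2*507 + 457
507 = 1*457 + 50
457 = 9*50 + 7
50 = 7*7 + 1
7 = 7*1 + 0  (stop)
So 45751/4920 = [9; 3, 2, 1, 9, 7, 7].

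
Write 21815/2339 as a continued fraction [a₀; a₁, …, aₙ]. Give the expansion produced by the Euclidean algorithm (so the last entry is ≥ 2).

21815 = 9·2339 + 764
2339 = 3·764 + 47
764 = 16·47 + 12
47 = 3·12 + 11
12 = 1·11 + 1
11 = 11·1 + 0  (stop)
So 21815/2339 = [9; 3, 16, 3, 1, 11].

[9; 3, 16, 3, 1, 11]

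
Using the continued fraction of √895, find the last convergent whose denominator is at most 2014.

√895 = [29; 1, 10, 1, 58, …] (period length 4).
Convergents:
  p_0/q_0 = 29/1
  p_1/q_1 = 30/1
  p_2/q_2 = 329/11
  p_3/q_3 = 359/12
  p_4/q_4 = 21151/707
  p_5/q_5 = 21510/719
  p_6/q_6 = 236251/7897
q_5 = 719 ≤ 2014 < 7897 = q_6, so the answer is 21510/719.

21510/719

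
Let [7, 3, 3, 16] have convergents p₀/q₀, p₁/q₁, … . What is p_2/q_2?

Using pₖ = aₖpₖ₋₁ + pₖ₋₂, qₖ = aₖqₖ₋₁ + qₖ₋₂ (with p₋₁=1, p₋₂=0, q₋₁=0, q₋₂=1):
  k=0: a=7, p=7, q=1
  k=1: a=3, p=22, q=3
  k=2: a=3, p=73, q=10

73/10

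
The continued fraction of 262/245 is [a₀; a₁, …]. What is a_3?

262 = 1·245 + 17   →  a_0 = 1
245 = 14·17 + 7   →  a_1 = 14
17 = 2·7 + 3   →  a_2 = 2
7 = 2·3 + 1   →  a_3 = 2

2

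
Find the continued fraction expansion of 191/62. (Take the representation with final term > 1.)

[3; 12, 2, 2]

191 = 3*62 + 5
62 = 12*5 + 2
5 = 2*2 + 1
2 = 2*1 + 0  (stop)
So 191/62 = [3; 12, 2, 2].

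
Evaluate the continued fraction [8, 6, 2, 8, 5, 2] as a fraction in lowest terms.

10079/1236

Using pₖ = aₖpₖ₋₁ + pₖ₋₂ and qₖ = aₖqₖ₋₁ + qₖ₋₂:
  k=0: a=8, p=8, q=1
  k=1: a=6, p=49, q=6
  k=2: a=2, p=106, q=13
  k=3: a=8, p=897, q=110
  k=4: a=5, p=4591, q=563
  k=5: a=2, p=10079, q=1236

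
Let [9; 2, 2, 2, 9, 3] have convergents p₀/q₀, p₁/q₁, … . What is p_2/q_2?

Using pₖ = aₖpₖ₋₁ + pₖ₋₂, qₖ = aₖqₖ₋₁ + qₖ₋₂ (with p₋₁=1, p₋₂=0, q₋₁=0, q₋₂=1):
  k=0: a=9, p=9, q=1
  k=1: a=2, p=19, q=2
  k=2: a=2, p=47, q=5

47/5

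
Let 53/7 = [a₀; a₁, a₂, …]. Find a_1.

1

53 = 7·7 + 4   →  a_0 = 7
7 = 1·4 + 3   →  a_1 = 1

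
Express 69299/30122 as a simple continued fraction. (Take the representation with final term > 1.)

69299 = 2*30122 + 9055
30122 = 3*9055 + 2957
9055 = 3*2957 + 184
2957 = 16*184 + 13
184 = 14*13 + 2
13 = 6*2 + 1
2 = 2*1 + 0  (stop)
So 69299/30122 = [2; 3, 3, 16, 14, 6, 2].

[2; 3, 3, 16, 14, 6, 2]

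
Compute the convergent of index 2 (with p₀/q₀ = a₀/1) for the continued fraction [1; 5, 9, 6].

55/46

Using pₖ = aₖpₖ₋₁ + pₖ₋₂, qₖ = aₖqₖ₋₁ + qₖ₋₂ (with p₋₁=1, p₋₂=0, q₋₁=0, q₋₂=1):
  k=0: a=1, p=1, q=1
  k=1: a=5, p=6, q=5
  k=2: a=9, p=55, q=46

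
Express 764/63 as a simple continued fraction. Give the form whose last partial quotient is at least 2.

764 = 12*63 + 8
63 = 7*8 + 7
8 = 1*7 + 1
7 = 7*1 + 0  (stop)
So 764/63 = [12; 7, 1, 7].

[12; 7, 1, 7]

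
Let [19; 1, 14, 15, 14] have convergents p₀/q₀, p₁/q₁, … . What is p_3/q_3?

4505/226

Using pₖ = aₖpₖ₋₁ + pₖ₋₂, qₖ = aₖqₖ₋₁ + qₖ₋₂ (with p₋₁=1, p₋₂=0, q₋₁=0, q₋₂=1):
  k=0: a=19, p=19, q=1
  k=1: a=1, p=20, q=1
  k=2: a=14, p=299, q=15
  k=3: a=15, p=4505, q=226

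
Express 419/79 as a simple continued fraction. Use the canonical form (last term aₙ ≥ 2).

[5; 3, 3, 2, 3]

419 = 5×79 + 24
79 = 3×24 + 7
24 = 3×7 + 3
7 = 2×3 + 1
3 = 3×1 + 0  (stop)
So 419/79 = [5; 3, 3, 2, 3].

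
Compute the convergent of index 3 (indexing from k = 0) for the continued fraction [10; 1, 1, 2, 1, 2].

Using pₖ = aₖpₖ₋₁ + pₖ₋₂, qₖ = aₖqₖ₋₁ + qₖ₋₂ (with p₋₁=1, p₋₂=0, q₋₁=0, q₋₂=1):
  k=0: a=10, p=10, q=1
  k=1: a=1, p=11, q=1
  k=2: a=1, p=21, q=2
  k=3: a=2, p=53, q=5

53/5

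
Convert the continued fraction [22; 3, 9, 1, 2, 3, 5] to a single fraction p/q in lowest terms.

Using pₖ = aₖpₖ₋₁ + pₖ₋₂ and qₖ = aₖqₖ₋₁ + qₖ₋₂:
  k=0: a=22, p=22, q=1
  k=1: a=3, p=67, q=3
  k=2: a=9, p=625, q=28
  k=3: a=1, p=692, q=31
  k=4: a=2, p=2009, q=90
  k=5: a=3, p=6719, q=301
  k=6: a=5, p=35604, q=1595

35604/1595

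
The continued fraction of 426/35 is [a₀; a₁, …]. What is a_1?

426 = 12·35 + 6   →  a_0 = 12
35 = 5·6 + 5   →  a_1 = 5

5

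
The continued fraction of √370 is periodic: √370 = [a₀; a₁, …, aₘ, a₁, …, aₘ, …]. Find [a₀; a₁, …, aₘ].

[19; 4, 4, 38]

a₀ = ⌊√370⌋ = 19.
With m₀=0, d₀=1 and mₖ₊₁ = dₖaₖ − mₖ, dₖ₊₁ = (n − mₖ₊₁²)/dₖ, aₖ₊₁ = ⌊(a₀+mₖ₊₁)/dₖ₊₁⌋:
  k=1: m=19, d=9, a=4
  k=2: m=17, d=9, a=4
  k=3: m=19, d=1, a=38
d=1 and a=2a₀=38 at k=3, so the next step gives (m, d) = (19, 9) again — its k=1 value — and the period has length 3.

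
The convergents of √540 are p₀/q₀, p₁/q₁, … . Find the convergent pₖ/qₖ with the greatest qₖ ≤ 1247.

√540 = [23; 4, 4, 1, 10, 1, 4, 4, 46, …] (period length 8).
Convergents:
  p_0/q_0 = 23/1
  p_1/q_1 = 93/4
  p_2/q_2 = 395/17
  p_3/q_3 = 488/21
  p_4/q_4 = 5275/227
  p_5/q_5 = 5763/248
  p_6/q_6 = 28327/1219
  p_7/q_7 = 119071/5124
q_6 = 1219 ≤ 1247 < 5124 = q_7, so the answer is 28327/1219.

28327/1219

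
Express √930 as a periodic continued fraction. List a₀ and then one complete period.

[30; 2, 60]

a₀ = ⌊√930⌋ = 30.
With m₀=0, d₀=1 and mₖ₊₁ = dₖaₖ − mₖ, dₖ₊₁ = (n − mₖ₊₁²)/dₖ, aₖ₊₁ = ⌊(a₀+mₖ₊₁)/dₖ₊₁⌋:
  k=1: m=30, d=30, a=2
  k=2: m=30, d=1, a=60
d=1 and a=2a₀=60 at k=2, so the next step gives (m, d) = (30, 30) again — its k=1 value — and the period has length 2.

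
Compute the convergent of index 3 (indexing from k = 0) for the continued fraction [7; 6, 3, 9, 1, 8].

1267/177

Using pₖ = aₖpₖ₋₁ + pₖ₋₂, qₖ = aₖqₖ₋₁ + qₖ₋₂ (with p₋₁=1, p₋₂=0, q₋₁=0, q₋₂=1):
  k=0: a=7, p=7, q=1
  k=1: a=6, p=43, q=6
  k=2: a=3, p=136, q=19
  k=3: a=9, p=1267, q=177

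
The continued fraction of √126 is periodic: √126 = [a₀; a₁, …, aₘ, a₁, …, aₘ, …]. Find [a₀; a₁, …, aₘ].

[11; 4, 2, 4, 22]

a₀ = ⌊√126⌋ = 11.
With m₀=0, d₀=1 and mₖ₊₁ = dₖaₖ − mₖ, dₖ₊₁ = (n − mₖ₊₁²)/dₖ, aₖ₊₁ = ⌊(a₀+mₖ₊₁)/dₖ₊₁⌋:
  k=1: m=11, d=5, a=4
  k=2: m=9, d=9, a=2
  k=3: m=9, d=5, a=4
  k=4: m=11, d=1, a=22
d=1 and a=2a₀=22 at k=4, so the next step gives (m, d) = (11, 5) again — its k=1 value — and the period has length 4.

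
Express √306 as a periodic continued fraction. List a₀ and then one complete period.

[17; 2, 34]

a₀ = ⌊√306⌋ = 17.
With m₀=0, d₀=1 and mₖ₊₁ = dₖaₖ − mₖ, dₖ₊₁ = (n − mₖ₊₁²)/dₖ, aₖ₊₁ = ⌊(a₀+mₖ₊₁)/dₖ₊₁⌋:
  k=1: m=17, d=17, a=2
  k=2: m=17, d=1, a=34
d=1 and a=2a₀=34 at k=2, so the next step gives (m, d) = (17, 17) again — its k=1 value — and the period has length 2.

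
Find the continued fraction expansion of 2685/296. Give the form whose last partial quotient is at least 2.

2685 = 9·296 + 21
296 = 14·21 + 2
21 = 10·2 + 1
2 = 2·1 + 0  (stop)
So 2685/296 = [9; 14, 10, 2].

[9; 14, 10, 2]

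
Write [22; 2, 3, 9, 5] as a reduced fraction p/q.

7447/332

Fold from the inside: start with 5/1.
  9 + 1/5 = 46/5
  3 + 5/46 = 143/46
  2 + 46/143 = 332/143
  22 + 143/332 = 7447/332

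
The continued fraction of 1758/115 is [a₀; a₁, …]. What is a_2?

1758 = 15·115 + 33   →  a_0 = 15
115 = 3·33 + 16   →  a_1 = 3
33 = 2·16 + 1   →  a_2 = 2

2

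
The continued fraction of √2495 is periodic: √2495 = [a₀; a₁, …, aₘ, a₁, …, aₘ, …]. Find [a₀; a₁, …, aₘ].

a₀ = ⌊√2495⌋ = 49.
With m₀=0, d₀=1 and mₖ₊₁ = dₖaₖ − mₖ, dₖ₊₁ = (n − mₖ₊₁²)/dₖ, aₖ₊₁ = ⌊(a₀+mₖ₊₁)/dₖ₊₁⌋:
  k=1: m=49, d=94, a=1
  k=2: m=45, d=5, a=18
  k=3: m=45, d=94, a=1
  k=4: m=49, d=1, a=98
d=1 and a=2a₀=98 at k=4, so the next step gives (m, d) = (49, 94) again — its k=1 value — and the period has length 4.

[49; 1, 18, 1, 98]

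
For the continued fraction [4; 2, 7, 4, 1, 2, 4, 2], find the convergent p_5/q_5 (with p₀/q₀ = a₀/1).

965/216

Using pₖ = aₖpₖ₋₁ + pₖ₋₂, qₖ = aₖqₖ₋₁ + qₖ₋₂ (with p₋₁=1, p₋₂=0, q₋₁=0, q₋₂=1):
  k=0: a=4, p=4, q=1
  k=1: a=2, p=9, q=2
  k=2: a=7, p=67, q=15
  k=3: a=4, p=277, q=62
  k=4: a=1, p=344, q=77
  k=5: a=2, p=965, q=216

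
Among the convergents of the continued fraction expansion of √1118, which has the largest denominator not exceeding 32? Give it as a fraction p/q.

√1118 = [33; 2, 3, 2, 3, 2, 66, …] (period length 6).
Convergents:
  p_0/q_0 = 33/1
  p_1/q_1 = 67/2
  p_2/q_2 = 234/7
  p_3/q_3 = 535/16
  p_4/q_4 = 1839/55
q_3 = 16 ≤ 32 < 55 = q_4, so the answer is 535/16.

535/16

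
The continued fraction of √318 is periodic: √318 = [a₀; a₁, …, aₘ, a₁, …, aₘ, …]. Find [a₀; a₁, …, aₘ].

a₀ = ⌊√318⌋ = 17.
With m₀=0, d₀=1 and mₖ₊₁ = dₖaₖ − mₖ, dₖ₊₁ = (n − mₖ₊₁²)/dₖ, aₖ₊₁ = ⌊(a₀+mₖ₊₁)/dₖ₊₁⌋:
  k=1: m=17, d=29, a=1
  k=2: m=12, d=6, a=4
  k=3: m=12, d=29, a=1
  k=4: m=17, d=1, a=34
d=1 and a=2a₀=34 at k=4, so the next step gives (m, d) = (17, 29) again — its k=1 value — and the period has length 4.

[17; 1, 4, 1, 34]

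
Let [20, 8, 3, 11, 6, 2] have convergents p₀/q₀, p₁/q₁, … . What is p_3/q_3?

5694/283

Using pₖ = aₖpₖ₋₁ + pₖ₋₂, qₖ = aₖqₖ₋₁ + qₖ₋₂ (with p₋₁=1, p₋₂=0, q₋₁=0, q₋₂=1):
  k=0: a=20, p=20, q=1
  k=1: a=8, p=161, q=8
  k=2: a=3, p=503, q=25
  k=3: a=11, p=5694, q=283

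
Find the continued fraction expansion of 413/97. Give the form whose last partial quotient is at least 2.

413 = 4*97 + 25
97 = 3*25 + 22
25 = 1*22 + 3
22 = 7*3 + 1
3 = 3*1 + 0  (stop)
So 413/97 = [4; 3, 1, 7, 3].

[4; 3, 1, 7, 3]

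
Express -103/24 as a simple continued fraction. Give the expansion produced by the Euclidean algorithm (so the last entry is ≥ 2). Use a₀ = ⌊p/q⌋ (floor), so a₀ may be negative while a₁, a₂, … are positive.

-103 = -5×24 + 17
24 = 1×17 + 7
17 = 2×7 + 3
7 = 2×3 + 1
3 = 3×1 + 0  (stop)
So -103/24 = [-5; 1, 2, 2, 3].

[-5; 1, 2, 2, 3]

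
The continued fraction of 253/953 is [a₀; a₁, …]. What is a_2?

253 = 0·953 + 253   →  a_0 = 0
953 = 3·253 + 194   →  a_1 = 3
253 = 1·194 + 59   →  a_2 = 1

1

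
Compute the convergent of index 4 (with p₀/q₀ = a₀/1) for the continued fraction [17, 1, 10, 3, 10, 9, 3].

Using pₖ = aₖpₖ₋₁ + pₖ₋₂, qₖ = aₖqₖ₋₁ + qₖ₋₂ (with p₋₁=1, p₋₂=0, q₋₁=0, q₋₂=1):
  k=0: a=17, p=17, q=1
  k=1: a=1, p=18, q=1
  k=2: a=10, p=197, q=11
  k=3: a=3, p=609, q=34
  k=4: a=10, p=6287, q=351

6287/351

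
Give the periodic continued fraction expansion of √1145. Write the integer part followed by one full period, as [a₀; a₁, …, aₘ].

a₀ = ⌊√1145⌋ = 33.
With m₀=0, d₀=1 and mₖ₊₁ = dₖaₖ − mₖ, dₖ₊₁ = (n − mₖ₊₁²)/dₖ, aₖ₊₁ = ⌊(a₀+mₖ₊₁)/dₖ₊₁⌋:
  k=1: m=33, d=56, a=1
  k=2: m=23, d=11, a=5
  k=3: m=32, d=11, a=5
  k=4: m=23, d=56, a=1
  k=5: m=33, d=1, a=66
d=1 and a=2a₀=66 at k=5, so the next step gives (m, d) = (33, 56) again — its k=1 value — and the period has length 5.

[33; 1, 5, 5, 1, 66]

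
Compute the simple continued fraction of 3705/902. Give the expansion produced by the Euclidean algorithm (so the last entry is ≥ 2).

[4; 9, 3, 2, 1, 9]

3705 = 4·902 + 97
902 = 9·97 + 29
97 = 3·29 + 10
29 = 2·10 + 9
10 = 1·9 + 1
9 = 9·1 + 0  (stop)
So 3705/902 = [4; 9, 3, 2, 1, 9].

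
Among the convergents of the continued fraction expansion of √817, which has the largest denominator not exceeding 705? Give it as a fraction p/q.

19751/691

√817 = [28; 1, 1, 2, 1, 1, 56, …] (period length 6).
Convergents:
  p_0/q_0 = 28/1
  p_1/q_1 = 29/1
  p_2/q_2 = 57/2
  p_3/q_3 = 143/5
  p_4/q_4 = 200/7
  p_5/q_5 = 343/12
  p_6/q_6 = 19408/679
  p_7/q_7 = 19751/691
  p_8/q_8 = 39159/1370
q_7 = 691 ≤ 705 < 1370 = q_8, so the answer is 19751/691.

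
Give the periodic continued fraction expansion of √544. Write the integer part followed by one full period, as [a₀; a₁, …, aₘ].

a₀ = ⌊√544⌋ = 23.
With m₀=0, d₀=1 and mₖ₊₁ = dₖaₖ − mₖ, dₖ₊₁ = (n − mₖ₊₁²)/dₖ, aₖ₊₁ = ⌊(a₀+mₖ₊₁)/dₖ₊₁⌋:
  k=1: m=23, d=15, a=3
  k=2: m=22, d=4, a=11
  k=3: m=22, d=15, a=3
  k=4: m=23, d=1, a=46
d=1 and a=2a₀=46 at k=4, so the next step gives (m, d) = (23, 15) again — its k=1 value — and the period has length 4.

[23; 3, 11, 3, 46]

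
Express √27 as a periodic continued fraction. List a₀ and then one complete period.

[5; 5, 10]

a₀ = ⌊√27⌋ = 5.
With m₀=0, d₀=1 and mₖ₊₁ = dₖaₖ − mₖ, dₖ₊₁ = (n − mₖ₊₁²)/dₖ, aₖ₊₁ = ⌊(a₀+mₖ₊₁)/dₖ₊₁⌋:
  k=1: m=5, d=2, a=5
  k=2: m=5, d=1, a=10
d=1 and a=2a₀=10 at k=2, so the next step gives (m, d) = (5, 2) again — its k=1 value — and the period has length 2.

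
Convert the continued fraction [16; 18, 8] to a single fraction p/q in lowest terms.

2328/145

Fold from the inside: start with 8/1.
  18 + 1/8 = 145/8
  16 + 8/145 = 2328/145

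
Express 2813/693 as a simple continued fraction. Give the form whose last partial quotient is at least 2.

[4; 16, 1, 9, 4]

2813 = 4*693 + 41
693 = 16*41 + 37
41 = 1*37 + 4
37 = 9*4 + 1
4 = 4*1 + 0  (stop)
So 2813/693 = [4; 16, 1, 9, 4].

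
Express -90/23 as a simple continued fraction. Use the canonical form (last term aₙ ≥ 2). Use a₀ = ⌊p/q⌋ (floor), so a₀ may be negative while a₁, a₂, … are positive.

[-4; 11, 2]

-90 = -4×23 + 2
23 = 11×2 + 1
2 = 2×1 + 0  (stop)
So -90/23 = [-4; 11, 2].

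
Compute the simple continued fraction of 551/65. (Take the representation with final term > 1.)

551 = 8*65 + 31
65 = 2*31 + 3
31 = 10*3 + 1
3 = 3*1 + 0  (stop)
So 551/65 = [8; 2, 10, 3].

[8; 2, 10, 3]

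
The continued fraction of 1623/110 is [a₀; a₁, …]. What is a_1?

1

1623 = 14·110 + 83   →  a_0 = 14
110 = 1·83 + 27   →  a_1 = 1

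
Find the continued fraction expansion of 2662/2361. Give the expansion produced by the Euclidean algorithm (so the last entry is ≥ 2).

2662 = 1·2361 + 301
2361 = 7·301 + 254
301 = 1·254 + 47
254 = 5·47 + 19
47 = 2·19 + 9
19 = 2·9 + 1
9 = 9·1 + 0  (stop)
So 2662/2361 = [1; 7, 1, 5, 2, 2, 9].

[1; 7, 1, 5, 2, 2, 9]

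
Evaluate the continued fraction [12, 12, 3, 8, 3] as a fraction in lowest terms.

Fold from the inside: start with 3/1.
  8 + 1/3 = 25/3
  3 + 3/25 = 78/25
  12 + 25/78 = 961/78
  12 + 78/961 = 11610/961

11610/961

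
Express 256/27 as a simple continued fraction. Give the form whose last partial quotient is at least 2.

256 = 9×27 + 13
27 = 2×13 + 1
13 = 13×1 + 0  (stop)
So 256/27 = [9; 2, 13].

[9; 2, 13]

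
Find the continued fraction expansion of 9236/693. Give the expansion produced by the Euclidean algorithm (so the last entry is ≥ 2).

[13; 3, 18, 1, 11]

9236 = 13·693 + 227
693 = 3·227 + 12
227 = 18·12 + 11
12 = 1·11 + 1
11 = 11·1 + 0  (stop)
So 9236/693 = [13; 3, 18, 1, 11].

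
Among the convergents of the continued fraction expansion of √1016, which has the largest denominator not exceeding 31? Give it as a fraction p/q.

√1016 = [31; 1, 6, 1, 62, …] (period length 4).
Convergents:
  p_0/q_0 = 31/1
  p_1/q_1 = 32/1
  p_2/q_2 = 223/7
  p_3/q_3 = 255/8
  p_4/q_4 = 16033/503
q_3 = 8 ≤ 31 < 503 = q_4, so the answer is 255/8.

255/8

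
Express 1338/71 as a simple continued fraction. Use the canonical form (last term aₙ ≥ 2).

[18; 1, 5, 2, 5]

1338 = 18*71 + 60
71 = 1*60 + 11
60 = 5*11 + 5
11 = 2*5 + 1
5 = 5*1 + 0  (stop)
So 1338/71 = [18; 1, 5, 2, 5].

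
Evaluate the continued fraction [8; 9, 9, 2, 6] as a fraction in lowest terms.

Fold from the inside: start with 6/1.
  2 + 1/6 = 13/6
  9 + 6/13 = 123/13
  9 + 13/123 = 1120/123
  8 + 123/1120 = 9083/1120

9083/1120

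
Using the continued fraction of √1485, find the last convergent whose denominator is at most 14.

501/13

√1485 = [38; 1, 1, 6, 1, 1, 76, …] (period length 6).
Convergents:
  p_0/q_0 = 38/1
  p_1/q_1 = 39/1
  p_2/q_2 = 77/2
  p_3/q_3 = 501/13
  p_4/q_4 = 578/15
q_3 = 13 ≤ 14 < 15 = q_4, so the answer is 501/13.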